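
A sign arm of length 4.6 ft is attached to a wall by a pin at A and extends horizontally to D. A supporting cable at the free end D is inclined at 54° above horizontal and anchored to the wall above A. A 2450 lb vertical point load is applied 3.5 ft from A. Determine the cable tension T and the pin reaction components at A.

T = 2304 lb, A_x = 1354 lb, A_y = 585.9 lb

ΣM about A: T·sin54°·4.6 − 2450·3.5 = 0 → T = 8575/(4.6·0.809017) = 2304.19 ≈ 2304 lb.
ΣF_x = 0: A_x − T·cos54° = 0 → A_x = 2304.19 × 0.587785 = 1354 lb.
ΣF_y = 0: A_y + T·sin54° − 2450 = 0 → A_y = 2450 − 2304.19 × 0.809017 = 585.9 lb.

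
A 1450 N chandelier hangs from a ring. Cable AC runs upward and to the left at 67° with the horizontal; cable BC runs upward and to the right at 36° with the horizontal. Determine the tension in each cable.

ΣF_x = 0: −T_AC·cos67° + T_BC·cos36° = 0 → T_BC = 0.48297·T_AC.
ΣF_y = 0: T_AC·sin67° + T_BC·sin36° = 1450.
Substitute: T_AC·(0.920505 + 0.48297·0.587785) = 1450 → T_AC = 1203.93 ≈ 1204 N.
Then T_BC = 0.48297 × 1203.93 = 581.5 N.

T_AC = 1204 N, T_BC = 581.5 N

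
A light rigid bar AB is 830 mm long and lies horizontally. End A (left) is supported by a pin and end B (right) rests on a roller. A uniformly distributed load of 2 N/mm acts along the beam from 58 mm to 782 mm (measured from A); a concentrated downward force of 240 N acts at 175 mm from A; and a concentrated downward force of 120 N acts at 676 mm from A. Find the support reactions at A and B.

A_x = 0, A_y = 926.9 N, B_y = 881.1 N

Resultant of the distributed load: 2 × 724 = 1448 N at 420 mm from A.
Moments about A: B_y·830 − (2·724)·420 − 240·175 − 120·676 = 0 → B_y = 731280/830 = 881.06 ≈ 881.1 N.
ΣF_y = 0: A_y + 881.06 − 2·724 − 240 − 120 = 0 → A_y = 926.9 N.
ΣF_x = 0: no horizontal applied forces, so A_x = 0.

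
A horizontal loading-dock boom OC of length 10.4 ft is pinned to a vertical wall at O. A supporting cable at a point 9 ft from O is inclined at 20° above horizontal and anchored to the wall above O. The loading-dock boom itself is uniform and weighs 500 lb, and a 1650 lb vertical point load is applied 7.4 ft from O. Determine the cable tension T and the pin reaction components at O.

T = 4811 lb, O_x = 4521 lb, O_y = 504.4 lb

ΣM about O: T·sin20°·9 − 500·5.2 − 1650·7.4 = 0 → T = 14810/(9·0.34202) = 4811.28 ≈ 4811 lb.
ΣF_x = 0: O_x − T·cos20° = 0 → O_x = 4811.28 × 0.939693 = 4521 lb.
ΣF_y = 0: O_y + T·sin20° − 500 − 1650 = 0 → O_y = 2150 − 4811.28 × 0.34202 = 504.4 lb.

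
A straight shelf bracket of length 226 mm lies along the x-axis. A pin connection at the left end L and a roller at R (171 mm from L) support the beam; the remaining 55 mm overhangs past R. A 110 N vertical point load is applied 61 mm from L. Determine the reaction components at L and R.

ΣM about L: R_y·171 − 110·61 = 0 → R_y = 6710/171 = 39.2398 ≈ 39.24 N.
ΣF_y = 0: L_y + 39.2398 − 110 = 0 → L_y = 70.76 N.
ΣF_x = 0: no horizontal applied forces, so L_x = 0.

L_x = 0, L_y = 70.76 N, R_y = 39.24 N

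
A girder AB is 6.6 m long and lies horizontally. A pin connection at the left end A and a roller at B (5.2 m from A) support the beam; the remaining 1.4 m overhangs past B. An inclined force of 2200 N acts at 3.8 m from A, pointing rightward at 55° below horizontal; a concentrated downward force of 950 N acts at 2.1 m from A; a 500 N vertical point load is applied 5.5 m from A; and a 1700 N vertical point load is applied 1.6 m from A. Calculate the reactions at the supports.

Taking moments about A: B_y·5.2 − 2200·sin55°·3.8 − 950·2.1 − 500·5.5 − 1700·1.6 = 0 → B_y = 14313.1/5.2 = 2752.52 ≈ 2753 N.
ΣF_y = 0: A_y + 2752.52 − 2200·sin55° − 950 − 500 − 1700 = 0 → A_y = 2200 N.
ΣF_x = 0: A_x + 2200·cos55° = 0 → A_x = -1262 N.

A_x = -1262 N, A_y = 2200 N, B_y = 2753 N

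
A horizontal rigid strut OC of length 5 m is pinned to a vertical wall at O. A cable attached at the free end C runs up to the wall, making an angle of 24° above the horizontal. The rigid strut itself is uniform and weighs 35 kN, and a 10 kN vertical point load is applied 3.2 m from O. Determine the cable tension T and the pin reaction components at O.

T = 58.76 kN, O_x = 53.68 kN, O_y = 21.10 kN

ΣM about O: T·sin24°·5 − 35·2.5 − 10·3.2 = 0 → T = 119.5/(5·0.406737) = 58.7603 ≈ 58.76 kN.
ΣF_x = 0: O_x − T·cos24° = 0 → O_x = 58.7603 × 0.913545 = 53.68 kN.
ΣF_y = 0: O_y + T·sin24° − 35 − 10 = 0 → O_y = 45 − 58.7603 × 0.406737 = 21.10 kN.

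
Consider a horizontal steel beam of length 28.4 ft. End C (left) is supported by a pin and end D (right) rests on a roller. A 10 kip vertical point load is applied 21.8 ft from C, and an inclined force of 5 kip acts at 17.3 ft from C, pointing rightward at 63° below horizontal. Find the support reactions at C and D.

Moments about C: D_y·28.4 − 10·21.8 − 5·sin63°·17.3 = 0 → D_y = 295.072/28.4 = 10.3899 ≈ 10.39 kip.
ΣF_y = 0: C_y + 10.3899 − 10 − 5·sin63° = 0 → C_y = 4.065 kip.
ΣF_x = 0: C_x + 5·cos63° = 0 → C_x = -2.270 kip.

C_x = -2.270 kip, C_y = 4.065 kip, D_y = 10.39 kip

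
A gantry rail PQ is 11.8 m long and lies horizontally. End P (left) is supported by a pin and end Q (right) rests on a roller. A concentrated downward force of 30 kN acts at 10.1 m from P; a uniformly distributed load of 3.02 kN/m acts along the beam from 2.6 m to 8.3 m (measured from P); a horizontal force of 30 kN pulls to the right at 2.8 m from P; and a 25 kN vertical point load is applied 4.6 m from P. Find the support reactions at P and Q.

Resultant of the distributed load: 3.02 × 5.7 = 17.214 kN at 5.45 m from P.
Moments about P: Q_y·11.8 − 30·10.1 − (3.02·5.7)·5.45 − 25·4.6 = 0 → Q_y = 511.8163/11.8 = 43.3743 ≈ 43.37 kN.
ΣF_y = 0: P_y + 43.3743 − 30 − 3.02·5.7 − 25 = 0 → P_y = 28.84 kN.
ΣF_x = 0: P_x + 30 = 0 → P_x = -30.00 kN.

P_x = -30.00 kN, P_y = 28.84 kN, Q_y = 43.37 kN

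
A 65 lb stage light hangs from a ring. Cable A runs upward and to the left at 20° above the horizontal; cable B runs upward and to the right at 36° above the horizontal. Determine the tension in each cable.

ΣF_x = 0: −T_A·cos20° + T_B·cos36° = 0 → T_B = 1.16152·T_A.
ΣF_y = 0: T_A·sin20° + T_B·sin36° = 65.
Substitute: T_A·(0.34202 + 1.16152·0.587785) = 65 → T_A = 63.4305 ≈ 63.43 lb.
Then T_B = 1.16152 × 63.4305 = 73.68 lb.

T_A = 63.43 lb, T_B = 73.68 lb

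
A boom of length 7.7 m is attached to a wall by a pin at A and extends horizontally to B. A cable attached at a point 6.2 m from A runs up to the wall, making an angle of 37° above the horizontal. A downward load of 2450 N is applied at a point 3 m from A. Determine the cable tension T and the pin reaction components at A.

ΣM about A: T·sin37°·6.2 − 2450·3 = 0 → T = 7350/(6.2·0.601815) = 1969.85 ≈ 1970 N.
ΣF_x = 0: A_x − T·cos37° = 0 → A_x = 1969.85 × 0.798636 = 1573 N.
ΣF_y = 0: A_y + T·sin37° − 2450 = 0 → A_y = 2450 − 1969.85 × 0.601815 = 1265 N.

T = 1970 N, A_x = 1573 N, A_y = 1265 N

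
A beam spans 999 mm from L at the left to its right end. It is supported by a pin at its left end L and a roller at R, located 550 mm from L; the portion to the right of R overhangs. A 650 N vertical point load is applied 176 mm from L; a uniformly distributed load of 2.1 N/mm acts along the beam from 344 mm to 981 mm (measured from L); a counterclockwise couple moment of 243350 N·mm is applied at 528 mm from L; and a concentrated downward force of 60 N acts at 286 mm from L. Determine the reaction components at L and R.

L_x = 0, L_y = 639.6 N, R_y = 1408 N

Resultant of the distributed load: 2.1 × 637 = 1337.7 N at 662.5 mm from L.
Moments about L: R_y·550 − 650·176 − (2.1·637)·662.5 + 243350 − 60·286 = 0 → R_y = 774436.25/550 = 1408.07 ≈ 1408 N.
ΣF_y = 0: L_y + 1408.07 − 650 − 2.1·637 − 60 = 0 → L_y = 639.6 N.
ΣF_x = 0: no horizontal applied forces, so L_x = 0.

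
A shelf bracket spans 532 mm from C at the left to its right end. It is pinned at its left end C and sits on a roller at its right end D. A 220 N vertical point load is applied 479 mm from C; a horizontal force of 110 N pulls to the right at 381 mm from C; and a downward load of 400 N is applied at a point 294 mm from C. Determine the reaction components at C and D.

Moments about C: D_y·532 − 220·479 − 400·294 = 0 → D_y = 222980/532 = 419.135 ≈ 419.1 N.
ΣF_y = 0: C_y + 419.135 − 220 − 400 = 0 → C_y = 200.9 N.
ΣF_x = 0: C_x + 110 = 0 → C_x = -110.0 N.

C_x = -110.0 N, C_y = 200.9 N, D_y = 419.1 N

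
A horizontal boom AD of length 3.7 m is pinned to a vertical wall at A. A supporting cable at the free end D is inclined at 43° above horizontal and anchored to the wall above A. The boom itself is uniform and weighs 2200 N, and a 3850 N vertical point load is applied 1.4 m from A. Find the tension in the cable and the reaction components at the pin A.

T = 3749 N, A_x = 2742 N, A_y = 3493 N

ΣM about A: T·sin43°·3.7 − 2200·1.85 − 3850·1.4 = 0 → T = 9460/(3.7·0.681998) = 3748.92 ≈ 3749 N.
ΣF_x = 0: A_x − T·cos43° = 0 → A_x = 3748.92 × 0.731354 = 2742 N.
ΣF_y = 0: A_y + T·sin43° − 2200 − 3850 = 0 → A_y = 6050 − 3748.92 × 0.681998 = 3493 N.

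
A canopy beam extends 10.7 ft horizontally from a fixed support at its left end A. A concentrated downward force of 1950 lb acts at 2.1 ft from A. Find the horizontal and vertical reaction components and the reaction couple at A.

ΣF_x = 0: A_x = 0.
ΣF_y = 0: A_y − 1950 = 0 → A_y = 1950 lb.
ΣM about A: M_A − 1950·2.1 = 0 → M_A = 4095 lb·ft.

A_x = 0, A_y = 1950 lb, M_A = 4095 lb·ft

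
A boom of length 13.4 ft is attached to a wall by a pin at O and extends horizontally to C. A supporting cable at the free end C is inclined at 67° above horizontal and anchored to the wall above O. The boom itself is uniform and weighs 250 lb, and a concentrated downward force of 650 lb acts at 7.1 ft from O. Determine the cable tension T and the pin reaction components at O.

T = 509.9 lb, O_x = 199.2 lb, O_y = 430.6 lb

ΣM about O: T·sin67°·13.4 − 250·6.7 − 650·7.1 = 0 → T = 6290/(13.4·0.920505) = 509.941 ≈ 509.9 lb.
ΣF_x = 0: O_x − T·cos67° = 0 → O_x = 509.941 × 0.390731 = 199.2 lb.
ΣF_y = 0: O_y + T·sin67° − 250 − 650 = 0 → O_y = 900 − 509.941 × 0.920505 = 430.6 lb.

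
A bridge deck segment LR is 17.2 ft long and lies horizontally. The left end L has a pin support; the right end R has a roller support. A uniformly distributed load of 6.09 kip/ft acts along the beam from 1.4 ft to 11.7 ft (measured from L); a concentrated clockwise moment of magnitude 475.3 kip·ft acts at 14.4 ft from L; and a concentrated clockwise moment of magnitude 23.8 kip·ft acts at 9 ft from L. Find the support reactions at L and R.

L_x = 0, L_y = 9.822 kip, R_y = 52.90 kip

Resultant of the distributed load: 6.09 × 10.3 = 62.727 kip at 6.55 ft from L.
Moments about L: R_y·17.2 − (6.09·10.3)·6.55 − 475.3 − 23.8 = 0 → R_y = 909.96185/17.2 = 52.9048 ≈ 52.90 kip.
ΣF_y = 0: L_y + 52.9048 − 6.09·10.3 = 0 → L_y = 9.822 kip.
ΣF_x = 0: no horizontal applied forces, so L_x = 0.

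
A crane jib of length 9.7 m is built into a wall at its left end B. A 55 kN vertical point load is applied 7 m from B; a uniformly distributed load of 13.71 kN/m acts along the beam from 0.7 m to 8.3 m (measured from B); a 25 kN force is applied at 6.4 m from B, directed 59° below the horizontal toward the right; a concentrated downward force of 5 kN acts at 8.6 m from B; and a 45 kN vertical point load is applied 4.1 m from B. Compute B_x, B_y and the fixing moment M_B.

B_x = -12.88 kN, B_y = 230.6 kN, M_B = 1219 kN·m

Resultant of the distributed load: 13.71 × 7.6 = 104.196 kN at 4.5 m from B.
ΣF_x = 0: B_x + 25·cos59° = 0 → B_x = -12.88 kN.
ΣF_y = 0: B_y − 55 − 13.71·7.6 − 25·sin59° − 5 − 45 = 0 → B_y = 230.6 kN.
ΣM about B: M_B − 55·7 − (13.71·7.6)·4.5 − 25·sin59°·6.4 − 5·8.6 − 45·4.1 = 0 → M_B = 1219 kN·m.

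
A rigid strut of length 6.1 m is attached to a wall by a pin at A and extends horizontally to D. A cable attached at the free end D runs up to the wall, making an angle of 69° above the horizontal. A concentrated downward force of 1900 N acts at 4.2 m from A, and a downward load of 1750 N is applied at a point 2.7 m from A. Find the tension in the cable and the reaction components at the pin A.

ΣM about A: T·sin69°·6.1 − 1900·4.2 − 1750·2.7 = 0 → T = 12705/(6.1·0.93358) = 2230.97 ≈ 2231 N.
ΣF_x = 0: A_x − T·cos69° = 0 → A_x = 2230.97 × 0.358368 = 799.5 N.
ΣF_y = 0: A_y + T·sin69° − 1900 − 1750 = 0 → A_y = 3650 − 2230.97 × 0.93358 = 1567 N.

T = 2231 N, A_x = 799.5 N, A_y = 1567 N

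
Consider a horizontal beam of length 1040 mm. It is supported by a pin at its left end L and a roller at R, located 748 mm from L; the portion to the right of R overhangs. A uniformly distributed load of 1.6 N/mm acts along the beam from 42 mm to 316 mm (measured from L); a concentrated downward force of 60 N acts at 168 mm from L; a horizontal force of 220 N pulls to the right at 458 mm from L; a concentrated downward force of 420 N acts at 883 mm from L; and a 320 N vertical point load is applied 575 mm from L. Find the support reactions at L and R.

L_x = -220.0 N, L_y = 378.2 N, R_y = 860.2 N

Resultant of the distributed load: 1.6 × 274 = 438.4 N at 179 mm from L.
ΣM about L: R_y·748 − (1.6·274)·179 − 60·168 − 420·883 − 320·575 = 0 → R_y = 643413.6/748 = 860.179 ≈ 860.2 N.
ΣF_y = 0: L_y + 860.179 − 1.6·274 − 60 − 420 − 320 = 0 → L_y = 378.2 N.
ΣF_x = 0: L_x + 220 = 0 → L_x = -220.0 N.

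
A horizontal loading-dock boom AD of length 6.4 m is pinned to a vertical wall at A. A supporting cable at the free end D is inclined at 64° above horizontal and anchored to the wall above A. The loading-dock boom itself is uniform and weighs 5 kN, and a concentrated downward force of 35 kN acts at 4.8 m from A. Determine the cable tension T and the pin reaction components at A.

T = 31.99 kN, A_x = 14.02 kN, A_y = 11.25 kN

ΣM about A: T·sin64°·6.4 − 5·3.2 − 35·4.8 = 0 → T = 184/(6.4·0.898794) = 31.9873 ≈ 31.99 kN.
ΣF_x = 0: A_x − T·cos64° = 0 → A_x = 31.9873 × 0.438371 = 14.02 kN.
ΣF_y = 0: A_y + T·sin64° − 5 − 35 = 0 → A_y = 40 − 31.9873 × 0.898794 = 11.25 kN.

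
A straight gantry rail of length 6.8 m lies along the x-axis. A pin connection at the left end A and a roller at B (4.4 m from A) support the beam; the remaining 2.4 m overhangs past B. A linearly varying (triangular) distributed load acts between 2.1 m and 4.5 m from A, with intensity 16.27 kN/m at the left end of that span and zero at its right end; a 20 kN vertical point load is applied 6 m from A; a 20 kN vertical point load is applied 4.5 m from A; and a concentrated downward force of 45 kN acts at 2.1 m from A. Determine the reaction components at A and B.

Resultant of the triangular load: ½ × 16.27 × 2.4 = 19.524 kN, acting at 2.9 m from A (one-third of the span from the peak).
Moments about A: B_y·4.4 − (½·16.27·2.4)·2.9 − 20·6 − 20·4.5 − 45·2.1 = 0 → B_y = 361.1196/4.4 = 82.0726 ≈ 82.07 kN.
ΣF_y = 0: A_y + 82.0726 − ½·16.27·2.4 − 20 − 20 − 45 = 0 → A_y = 22.45 kN.
ΣF_x = 0: no horizontal applied forces, so A_x = 0.

A_x = 0, A_y = 22.45 kN, B_y = 82.07 kN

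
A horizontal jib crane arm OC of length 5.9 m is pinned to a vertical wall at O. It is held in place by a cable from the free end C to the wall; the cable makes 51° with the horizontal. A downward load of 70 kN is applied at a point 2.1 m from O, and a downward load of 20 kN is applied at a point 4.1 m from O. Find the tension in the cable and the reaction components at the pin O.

ΣM about O: T·sin51°·5.9 − 70·2.1 − 20·4.1 = 0 → T = 229/(5.9·0.777146) = 49.9437 ≈ 49.94 kN.
ΣF_x = 0: O_x − T·cos51° = 0 → O_x = 49.9437 × 0.62932 = 31.43 kN.
ΣF_y = 0: O_y + T·sin51° − 70 − 20 = 0 → O_y = 90 − 49.9437 × 0.777146 = 51.19 kN.

T = 49.94 kN, O_x = 31.43 kN, O_y = 51.19 kN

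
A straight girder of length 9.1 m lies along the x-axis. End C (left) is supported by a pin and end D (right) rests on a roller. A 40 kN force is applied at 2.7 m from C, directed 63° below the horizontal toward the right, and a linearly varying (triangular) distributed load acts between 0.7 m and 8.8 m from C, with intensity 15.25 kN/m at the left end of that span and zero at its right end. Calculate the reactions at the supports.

Resultant of the triangular load: ½ × 15.25 × 8.1 = 61.7625 kN, acting at 3.4 m from C (one-third of the span from the peak).
ΣM about C: D_y·9.1 − 40·sin63°·2.7 − (½·15.25·8.1)·3.4 = 0 → D_y = 306.221/9.1 = 33.6507 ≈ 33.65 kN.
ΣF_y = 0: C_y + 33.6507 − 40·sin63° − ½·15.25·8.1 = 0 → C_y = 63.75 kN.
ΣF_x = 0: C_x + 40·cos63° = 0 → C_x = -18.16 kN.

C_x = -18.16 kN, C_y = 63.75 kN, D_y = 33.65 kN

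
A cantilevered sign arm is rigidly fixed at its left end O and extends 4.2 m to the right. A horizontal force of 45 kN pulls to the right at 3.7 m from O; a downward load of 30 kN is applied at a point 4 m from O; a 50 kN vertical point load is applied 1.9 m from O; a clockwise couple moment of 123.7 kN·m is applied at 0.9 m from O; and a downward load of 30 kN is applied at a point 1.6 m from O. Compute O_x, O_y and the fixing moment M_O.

O_x = -45.00 kN, O_y = 110.0 kN, M_O = 386.7 kN·m

ΣF_x = 0: O_x + 45 = 0 → O_x = -45.00 kN.
ΣF_y = 0: O_y − 30 − 50 − 30 = 0 → O_y = 110.0 kN.
ΣM about O: M_O − 30·4 − 50·1.9 − 123.7 − 30·1.6 = 0 → M_O = 386.7 kN·m.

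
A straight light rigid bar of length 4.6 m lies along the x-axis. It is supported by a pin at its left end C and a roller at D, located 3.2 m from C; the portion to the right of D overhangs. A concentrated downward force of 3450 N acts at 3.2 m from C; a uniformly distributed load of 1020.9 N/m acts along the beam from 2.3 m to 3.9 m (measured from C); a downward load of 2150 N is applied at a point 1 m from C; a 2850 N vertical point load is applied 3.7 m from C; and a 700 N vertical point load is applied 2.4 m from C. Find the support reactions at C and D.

C_x = 0, C_y = 1259 N, D_y = 9525 N

Resultant of the distributed load: 1020.9 × 1.6 = 1633.44 N at 3.1 m from C.
ΣM about C: D_y·3.2 − 3450·3.2 − (1020.9·1.6)·3.1 − 2150·1 − 2850·3.7 − 700·2.4 = 0 → D_y = 30478.664/3.2 = 9524.58 ≈ 9525 N.
ΣF_y = 0: C_y + 9524.58 − 3450 − 1020.9·1.6 − 2150 − 2850 − 700 = 0 → C_y = 1259 N.
ΣF_x = 0: no horizontal applied forces, so C_x = 0.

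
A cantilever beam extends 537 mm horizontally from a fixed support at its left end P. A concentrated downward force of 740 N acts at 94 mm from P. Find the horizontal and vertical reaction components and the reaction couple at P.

ΣF_x = 0: P_x = 0.
ΣF_y = 0: P_y − 740 = 0 → P_y = 740.0 N.
ΣM about P: M_P − 740·94 = 0 → M_P = 69560 N·mm.

P_x = 0, P_y = 740.0 N, M_P = 69560 N·mm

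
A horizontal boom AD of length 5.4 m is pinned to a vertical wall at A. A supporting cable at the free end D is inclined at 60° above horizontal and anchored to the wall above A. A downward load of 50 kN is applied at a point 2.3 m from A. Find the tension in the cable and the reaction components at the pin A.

T = 24.59 kN, A_x = 12.30 kN, A_y = 28.70 kN

ΣM about A: T·sin60°·5.4 − 50·2.3 = 0 → T = 115/(5.4·0.866025) = 24.5909 ≈ 24.59 kN.
ΣF_x = 0: A_x − T·cos60° = 0 → A_x = 24.5909 × 0.5 = 12.30 kN.
ΣF_y = 0: A_y + T·sin60° − 50 = 0 → A_y = 50 − 24.5909 × 0.866025 = 28.70 kN.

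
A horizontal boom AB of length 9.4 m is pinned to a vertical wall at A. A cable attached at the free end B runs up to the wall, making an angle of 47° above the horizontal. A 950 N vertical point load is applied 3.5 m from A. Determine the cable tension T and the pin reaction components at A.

ΣM about A: T·sin47°·9.4 − 950·3.5 = 0 → T = 3325/(9.4·0.731354) = 483.656 ≈ 483.7 N.
ΣF_x = 0: A_x − T·cos47° = 0 → A_x = 483.656 × 0.681998 = 329.9 N.
ΣF_y = 0: A_y + T·sin47° − 950 = 0 → A_y = 950 − 483.656 × 0.731354 = 596.3 N.

T = 483.7 N, A_x = 329.9 N, A_y = 596.3 N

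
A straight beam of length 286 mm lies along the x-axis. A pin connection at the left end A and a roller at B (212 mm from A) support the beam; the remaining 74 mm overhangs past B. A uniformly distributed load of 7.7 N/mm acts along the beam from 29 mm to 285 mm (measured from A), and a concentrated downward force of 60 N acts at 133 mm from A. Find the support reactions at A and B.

Resultant of the distributed load: 7.7 × 256 = 1971.2 N at 157 mm from A.
Taking moments about A: B_y·212 − (7.7·256)·157 − 60·133 = 0 → B_y = 317458.4/212 = 1497.45 ≈ 1497 N.
ΣF_y = 0: A_y + 1497.45 − 7.7·256 − 60 = 0 → A_y = 533.8 N.
ΣF_x = 0: no horizontal applied forces, so A_x = 0.

A_x = 0, A_y = 533.8 N, B_y = 1497 N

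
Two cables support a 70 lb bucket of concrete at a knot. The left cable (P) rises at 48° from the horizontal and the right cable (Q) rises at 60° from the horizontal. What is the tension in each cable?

ΣF_x = 0: −T_P·cos48° + T_Q·cos60° = 0 → T_Q = 1.33826·T_P.
ΣF_y = 0: T_P·sin48° + T_Q·sin60° = 70.
Substitute: T_P·(0.743145 + 1.33826·0.866025) = 70 → T_P = 36.8012 ≈ 36.80 lb.
Then T_Q = 1.33826 × 36.8012 = 49.25 lb.

T_P = 36.80 lb, T_Q = 49.25 lb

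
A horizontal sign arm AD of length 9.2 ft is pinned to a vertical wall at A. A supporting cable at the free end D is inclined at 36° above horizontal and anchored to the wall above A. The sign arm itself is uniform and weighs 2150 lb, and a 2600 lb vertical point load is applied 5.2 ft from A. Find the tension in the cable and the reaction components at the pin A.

ΣM about A: T·sin36°·9.2 − 2150·4.6 − 2600·5.2 = 0 → T = 23410/(9.2·0.587785) = 4329.07 ≈ 4329 lb.
ΣF_x = 0: A_x − T·cos36° = 0 → A_x = 4329.07 × 0.809017 = 3502 lb.
ΣF_y = 0: A_y + T·sin36° − 2150 − 2600 = 0 → A_y = 4750 − 4329.07 × 0.587785 = 2205 lb.

T = 4329 lb, A_x = 3502 lb, A_y = 2205 lb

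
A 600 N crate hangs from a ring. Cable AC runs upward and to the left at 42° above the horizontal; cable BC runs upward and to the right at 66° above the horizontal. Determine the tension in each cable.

T_AC = 256.6 N, T_BC = 468.8 N

ΣF_x = 0: −T_AC·cos42° + T_BC·cos66° = 0 → T_BC = 1.82709·T_AC.
ΣF_y = 0: T_AC·sin42° + T_BC·sin66° = 600.
Substitute: T_AC·(0.669131 + 1.82709·0.913545) = 600 → T_AC = 256.601 ≈ 256.6 N.
Then T_BC = 1.82709 × 256.601 = 468.8 N.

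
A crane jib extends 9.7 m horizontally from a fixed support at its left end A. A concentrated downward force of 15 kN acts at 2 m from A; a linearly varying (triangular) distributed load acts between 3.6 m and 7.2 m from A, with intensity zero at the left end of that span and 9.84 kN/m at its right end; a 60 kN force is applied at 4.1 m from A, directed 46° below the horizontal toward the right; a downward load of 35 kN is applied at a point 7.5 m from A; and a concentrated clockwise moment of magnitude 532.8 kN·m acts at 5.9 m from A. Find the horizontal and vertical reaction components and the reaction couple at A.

Resultant of the triangular load: ½ × 9.84 × 3.6 = 17.712 kN, acting at 6 m from A (one-third of the span from the peak).
ΣF_x = 0: A_x + 60·cos46° = 0 → A_x = -41.68 kN.
ΣF_y = 0: A_y − 15 − ½·9.84·3.6 − 60·sin46° − 35 = 0 → A_y = 110.9 kN.
ΣM about A: M_A − 15·2 − (½·9.84·3.6)·6 − 60·sin46°·4.1 − 35·7.5 − 532.8 = 0 → M_A = 1109 kN·m.

A_x = -41.68 kN, A_y = 110.9 kN, M_A = 1109 kN·m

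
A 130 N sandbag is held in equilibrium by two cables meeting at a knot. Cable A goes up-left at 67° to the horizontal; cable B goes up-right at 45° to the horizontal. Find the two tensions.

ΣF_x = 0: −T_A·cos67° + T_B·cos45° = 0 → T_B = 0.552577·T_A.
ΣF_y = 0: T_A·sin67° + T_B·sin45° = 130.
Substitute: T_A·(0.920505 + 0.552577·0.707107) = 130 → T_A = 99.1431 ≈ 99.14 N.
Then T_B = 0.552577 × 99.1431 = 54.78 N.

T_A = 99.14 N, T_B = 54.78 N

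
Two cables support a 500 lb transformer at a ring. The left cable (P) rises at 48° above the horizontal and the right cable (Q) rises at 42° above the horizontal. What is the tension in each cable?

T_P = 371.6 lb, T_Q = 334.6 lb

ΣF_x = 0: −T_P·cos48° + T_Q·cos42° = 0 → T_Q = 0.900404·T_P.
ΣF_y = 0: T_P·sin48° + T_Q·sin42° = 500.
Substitute: T_P·(0.743145 + 0.900404·0.669131) = 500 → T_P = 371.572 ≈ 371.6 lb.
Then T_Q = 0.900404 × 371.572 = 334.6 lb.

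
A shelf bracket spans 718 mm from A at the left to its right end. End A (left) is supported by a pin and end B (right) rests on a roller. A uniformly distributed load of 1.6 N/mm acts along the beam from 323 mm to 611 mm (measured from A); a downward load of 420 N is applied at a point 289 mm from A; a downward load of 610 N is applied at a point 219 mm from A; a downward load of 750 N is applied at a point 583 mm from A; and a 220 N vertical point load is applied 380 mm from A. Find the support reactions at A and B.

Resultant of the distributed load: 1.6 × 288 = 460.8 N at 467 mm from A.
ΣM about A: B_y·718 − (1.6·288)·467 − 420·289 − 610·219 − 750·583 − 220·380 = 0 → B_y = 991013.6/718 = 1380.24 ≈ 1380 N.
ΣF_y = 0: A_y + 1380.24 − 1.6·288 − 420 − 610 − 750 − 220 = 0 → A_y = 1081 N.
ΣF_x = 0: no horizontal applied forces, so A_x = 0.

A_x = 0, A_y = 1081 N, B_y = 1380 N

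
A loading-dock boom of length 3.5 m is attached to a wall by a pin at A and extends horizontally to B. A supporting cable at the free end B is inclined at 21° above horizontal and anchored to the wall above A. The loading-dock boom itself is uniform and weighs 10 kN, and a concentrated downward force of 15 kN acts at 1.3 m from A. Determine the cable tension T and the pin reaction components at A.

ΣM about A: T·sin21°·3.5 − 10·1.75 − 15·1.3 = 0 → T = 37/(3.5·0.358368) = 29.4988 ≈ 29.50 kN.
ΣF_x = 0: A_x − T·cos21° = 0 → A_x = 29.4988 × 0.93358 = 27.54 kN.
ΣF_y = 0: A_y + T·sin21° − 10 − 15 = 0 → A_y = 25 − 29.4988 × 0.358368 = 14.43 kN.

T = 29.50 kN, A_x = 27.54 kN, A_y = 14.43 kN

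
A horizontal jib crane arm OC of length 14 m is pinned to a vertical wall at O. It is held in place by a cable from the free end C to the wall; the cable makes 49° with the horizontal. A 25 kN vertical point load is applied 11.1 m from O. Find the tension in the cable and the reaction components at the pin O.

ΣM about O: T·sin49°·14 − 25·11.1 = 0 → T = 277.5/(14·0.75471) = 26.2636 ≈ 26.26 kN.
ΣF_x = 0: O_x − T·cos49° = 0 → O_x = 26.2636 × 0.656059 = 17.23 kN.
ΣF_y = 0: O_y + T·sin49° − 25 = 0 → O_y = 25 − 26.2636 × 0.75471 = 5.179 kN.

T = 26.26 kN, O_x = 17.23 kN, O_y = 5.179 kN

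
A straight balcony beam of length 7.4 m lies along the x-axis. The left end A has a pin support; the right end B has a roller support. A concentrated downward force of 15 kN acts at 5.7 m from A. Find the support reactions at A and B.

A_x = 0, A_y = 3.446 kN, B_y = 11.55 kN

Moments about A: B_y·7.4 − 15·5.7 = 0 → B_y = 85.5/7.4 = 11.5541 ≈ 11.55 kN.
ΣF_y = 0: A_y + 11.5541 − 15 = 0 → A_y = 3.446 kN.
ΣF_x = 0: no horizontal applied forces, so A_x = 0.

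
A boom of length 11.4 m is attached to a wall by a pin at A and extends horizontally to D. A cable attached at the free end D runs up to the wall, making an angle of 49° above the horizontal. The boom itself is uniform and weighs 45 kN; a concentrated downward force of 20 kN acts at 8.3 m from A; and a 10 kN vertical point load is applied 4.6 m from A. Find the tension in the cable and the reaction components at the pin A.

T = 54.45 kN, A_x = 35.72 kN, A_y = 33.90 kN

ΣM about A: T·sin49°·11.4 − 45·5.7 − 20·8.3 − 10·4.6 = 0 → T = 468.5/(11.4·0.75471) = 54.4534 ≈ 54.45 kN.
ΣF_x = 0: A_x − T·cos49° = 0 → A_x = 54.4534 × 0.656059 = 35.72 kN.
ΣF_y = 0: A_y + T·sin49° − 45 − 20 − 10 = 0 → A_y = 75 − 54.4534 × 0.75471 = 33.90 kN.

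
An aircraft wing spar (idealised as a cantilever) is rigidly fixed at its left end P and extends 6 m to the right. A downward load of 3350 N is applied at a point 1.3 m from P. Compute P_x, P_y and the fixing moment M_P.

ΣF_x = 0: P_x = 0.
ΣF_y = 0: P_y − 3350 = 0 → P_y = 3350 N.
ΣM about P: M_P − 3350·1.3 = 0 → M_P = 4355 N·m.

P_x = 0, P_y = 3350 N, M_P = 4355 N·m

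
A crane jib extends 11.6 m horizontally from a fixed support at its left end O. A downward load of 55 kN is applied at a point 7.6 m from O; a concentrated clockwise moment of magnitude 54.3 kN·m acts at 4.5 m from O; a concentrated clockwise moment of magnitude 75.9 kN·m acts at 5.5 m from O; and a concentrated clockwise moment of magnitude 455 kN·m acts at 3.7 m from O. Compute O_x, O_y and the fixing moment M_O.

ΣF_x = 0: O_x = 0.
ΣF_y = 0: O_y − 55 = 0 → O_y = 55.00 kN.
ΣM about O: M_O − 55·7.6 − 54.3 − 75.9 − 455 = 0 → M_O = 1003 kN·m.

O_x = 0, O_y = 55.00 kN, M_O = 1003 kN·m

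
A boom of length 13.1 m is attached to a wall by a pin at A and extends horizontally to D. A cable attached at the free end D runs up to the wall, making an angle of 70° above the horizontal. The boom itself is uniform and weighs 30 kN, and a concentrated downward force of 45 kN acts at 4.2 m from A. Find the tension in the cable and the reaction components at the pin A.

T = 31.32 kN, A_x = 10.71 kN, A_y = 45.57 kN

ΣM about A: T·sin70°·13.1 − 30·6.55 − 45·4.2 = 0 → T = 385.5/(13.1·0.939693) = 31.3161 ≈ 31.32 kN.
ΣF_x = 0: A_x − T·cos70° = 0 → A_x = 31.3161 × 0.34202 = 10.71 kN.
ΣF_y = 0: A_y + T·sin70° − 30 − 45 = 0 → A_y = 75 − 31.3161 × 0.939693 = 45.57 kN.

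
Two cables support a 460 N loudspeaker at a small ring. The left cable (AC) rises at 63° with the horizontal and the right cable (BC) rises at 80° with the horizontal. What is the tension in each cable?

T_AC = 132.7 N, T_BC = 347.0 N

ΣF_x = 0: −T_AC·cos63° + T_BC·cos80° = 0 → T_BC = 2.61443·T_AC.
ΣF_y = 0: T_AC·sin63° + T_BC·sin80° = 460.
Substitute: T_AC·(0.891007 + 2.61443·0.984808) = 460 → T_AC = 132.729 ≈ 132.7 N.
Then T_BC = 2.61443 × 132.729 = 347.0 N.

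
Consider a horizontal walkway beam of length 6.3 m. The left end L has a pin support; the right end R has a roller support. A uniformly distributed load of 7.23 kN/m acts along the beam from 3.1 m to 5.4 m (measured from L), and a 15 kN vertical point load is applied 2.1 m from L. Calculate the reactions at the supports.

L_x = 0, L_y = 15.41 kN, R_y = 16.22 kN

Resultant of the distributed load: 7.23 × 2.3 = 16.629 kN at 4.25 m from L.
ΣM about L: R_y·6.3 − (7.23·2.3)·4.25 − 15·2.1 = 0 → R_y = 102.17325/6.3 = 16.218 ≈ 16.22 kN.
ΣF_y = 0: L_y + 16.218 − 7.23·2.3 − 15 = 0 → L_y = 15.41 kN.
ΣF_x = 0: no horizontal applied forces, so L_x = 0.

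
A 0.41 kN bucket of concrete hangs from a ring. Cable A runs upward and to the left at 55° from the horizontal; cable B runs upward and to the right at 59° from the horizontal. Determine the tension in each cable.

T_A = 0.2311 kN, T_B = 0.2574 kN

ΣF_x = 0: −T_A·cos55° + T_B·cos59° = 0 → T_B = 1.11366·T_A.
ΣF_y = 0: T_A·sin55° + T_B·sin59° = 0.41.
Substitute: T_A·(0.819152 + 1.11366·0.857167) = 0.41 → T_A = 0.231149 ≈ 0.2311 kN.
Then T_B = 1.11366 × 0.231149 = 0.2574 kN.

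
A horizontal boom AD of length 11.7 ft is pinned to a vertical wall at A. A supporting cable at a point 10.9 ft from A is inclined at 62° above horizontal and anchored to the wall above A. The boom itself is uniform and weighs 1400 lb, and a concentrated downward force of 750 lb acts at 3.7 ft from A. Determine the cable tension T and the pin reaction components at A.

ΣM about A: T·sin62°·10.9 − 1400·5.85 − 750·3.7 = 0 → T = 10965/(10.9·0.882948) = 1139.32 ≈ 1139 lb.
ΣF_x = 0: A_x − T·cos62° = 0 → A_x = 1139.32 × 0.469472 = 534.9 lb.
ΣF_y = 0: A_y + T·sin62° − 1400 − 750 = 0 → A_y = 2150 − 1139.32 × 0.882948 = 1144 lb.

T = 1139 lb, A_x = 534.9 lb, A_y = 1144 lb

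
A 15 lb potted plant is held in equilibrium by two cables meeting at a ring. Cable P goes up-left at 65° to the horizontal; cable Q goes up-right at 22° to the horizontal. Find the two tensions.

T_P = 13.93 lb, T_Q = 6.348 lb

ΣF_x = 0: −T_P·cos65° + T_Q·cos22° = 0 → T_Q = 0.455808·T_P.
ΣF_y = 0: T_P·sin65° + T_Q·sin22° = 15.
Substitute: T_P·(0.906308 + 0.455808·0.374607) = 15 → T_P = 13.9268 ≈ 13.93 lb.
Then T_Q = 0.455808 × 13.9268 = 6.348 lb.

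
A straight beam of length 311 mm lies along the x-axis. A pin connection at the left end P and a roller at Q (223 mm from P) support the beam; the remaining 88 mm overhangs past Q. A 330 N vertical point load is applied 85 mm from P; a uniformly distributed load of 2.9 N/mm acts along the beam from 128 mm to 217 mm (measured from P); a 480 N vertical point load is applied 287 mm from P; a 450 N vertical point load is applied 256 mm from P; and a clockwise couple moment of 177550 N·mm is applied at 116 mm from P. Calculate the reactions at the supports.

P_x = 0, P_y = -737.9 N, Q_y = 2256 N

Resultant of the distributed load: 2.9 × 89 = 258.1 N at 172.5 mm from P.
ΣM about P: Q_y·223 − 330·85 − (2.9·89)·172.5 − 480·287 − 450·256 − 177550 = 0 → Q_y = 503082.25/223 = 2255.97 ≈ 2256 N.
ΣF_y = 0: P_y + 2255.97 − 330 − 2.9·89 − 480 − 450 = 0 → P_y = -737.9 N.
ΣF_x = 0: no horizontal applied forces, so P_x = 0.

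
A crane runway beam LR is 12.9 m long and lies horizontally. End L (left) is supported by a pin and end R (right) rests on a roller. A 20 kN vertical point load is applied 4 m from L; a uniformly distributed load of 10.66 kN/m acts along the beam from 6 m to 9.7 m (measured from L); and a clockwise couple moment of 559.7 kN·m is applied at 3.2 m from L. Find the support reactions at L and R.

Resultant of the distributed load: 10.66 × 3.7 = 39.442 kN at 7.85 m from L.
Moments about L: R_y·12.9 − 20·4 − (10.66·3.7)·7.85 − 559.7 = 0 → R_y = 949.3197/12.9 = 73.5907 ≈ 73.59 kN.
ΣF_y = 0: L_y + 73.5907 − 20 − 10.66·3.7 = 0 → L_y = -14.15 kN.
ΣF_x = 0: no horizontal applied forces, so L_x = 0.

L_x = 0, L_y = -14.15 kN, R_y = 73.59 kN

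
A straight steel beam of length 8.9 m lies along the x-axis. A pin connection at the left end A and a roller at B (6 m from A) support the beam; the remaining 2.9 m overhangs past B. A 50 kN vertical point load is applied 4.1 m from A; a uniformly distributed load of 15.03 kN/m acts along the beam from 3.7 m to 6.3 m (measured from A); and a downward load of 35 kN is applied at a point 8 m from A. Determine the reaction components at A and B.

Resultant of the distributed load: 15.03 × 2.6 = 39.078 kN at 5 m from A.
Taking moments about A: B_y·6 − 50·4.1 − (15.03·2.6)·5 − 35·8 = 0 → B_y = 680.39/6 = 113.398 ≈ 113.4 kN.
ΣF_y = 0: A_y + 113.398 − 50 − 15.03·2.6 − 35 = 0 → A_y = 10.68 kN.
ΣF_x = 0: no horizontal applied forces, so A_x = 0.

A_x = 0, A_y = 10.68 kN, B_y = 113.4 kN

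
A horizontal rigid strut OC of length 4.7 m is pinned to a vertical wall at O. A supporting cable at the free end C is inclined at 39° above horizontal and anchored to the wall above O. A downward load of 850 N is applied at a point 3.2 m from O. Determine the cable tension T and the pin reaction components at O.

T = 919.6 N, O_x = 714.7 N, O_y = 271.3 N

ΣM about O: T·sin39°·4.7 − 850·3.2 = 0 → T = 2720/(4.7·0.62932) = 919.601 ≈ 919.6 N.
ΣF_x = 0: O_x − T·cos39° = 0 → O_x = 919.601 × 0.777146 = 714.7 N.
ΣF_y = 0: O_y + T·sin39° − 850 = 0 → O_y = 850 − 919.601 × 0.62932 = 271.3 N.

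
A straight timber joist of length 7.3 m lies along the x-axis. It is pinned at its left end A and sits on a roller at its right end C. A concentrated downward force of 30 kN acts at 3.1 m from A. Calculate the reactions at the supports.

A_x = 0, A_y = 17.26 kN, C_y = 12.74 kN

Moments about A: C_y·7.3 − 30·3.1 = 0 → C_y = 93/7.3 = 12.7397 ≈ 12.74 kN.
ΣF_y = 0: A_y + 12.7397 − 30 = 0 → A_y = 17.26 kN.
ΣF_x = 0: no horizontal applied forces, so A_x = 0.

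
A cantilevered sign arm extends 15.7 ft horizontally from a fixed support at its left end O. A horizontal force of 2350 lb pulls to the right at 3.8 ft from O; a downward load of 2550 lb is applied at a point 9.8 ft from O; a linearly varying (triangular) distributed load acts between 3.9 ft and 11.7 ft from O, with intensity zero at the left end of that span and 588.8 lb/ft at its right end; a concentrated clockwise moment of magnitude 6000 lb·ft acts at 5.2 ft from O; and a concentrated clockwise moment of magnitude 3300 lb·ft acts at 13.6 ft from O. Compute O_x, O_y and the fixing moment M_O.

Resultant of the triangular load: ½ × 588.8 × 7.8 = 2296.32 lb, acting at 9.1 ft from O (one-third of the span from the peak).
ΣF_x = 0: O_x + 2350 = 0 → O_x = -2350 lb.
ΣF_y = 0: O_y − 2550 − ½·588.8·7.8 = 0 → O_y = 4846 lb.
ΣM about O: M_O − 2550·9.8 − (½·588.8·7.8)·9.1 − 6000 − 3300 = 0 → M_O = 55190 lb·ft.

O_x = -2350 lb, O_y = 4846 lb, M_O = 55190 lb·ft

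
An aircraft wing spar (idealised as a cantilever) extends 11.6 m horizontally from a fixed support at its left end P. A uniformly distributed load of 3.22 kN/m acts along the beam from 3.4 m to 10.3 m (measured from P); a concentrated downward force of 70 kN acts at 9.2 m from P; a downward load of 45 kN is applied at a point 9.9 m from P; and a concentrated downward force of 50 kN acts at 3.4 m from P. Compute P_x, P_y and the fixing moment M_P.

Resultant of the distributed load: 3.22 × 6.9 = 22.218 kN at 6.85 m from P.
ΣF_x = 0: P_x = 0.
ΣF_y = 0: P_y − 3.22·6.9 − 70 − 45 − 50 = 0 → P_y = 187.2 kN.
ΣM about P: M_P − (3.22·6.9)·6.85 − 70·9.2 − 45·9.9 − 50·3.4 = 0 → M_P = 1412 kN·m.

P_x = 0, P_y = 187.2 kN, M_P = 1412 kN·m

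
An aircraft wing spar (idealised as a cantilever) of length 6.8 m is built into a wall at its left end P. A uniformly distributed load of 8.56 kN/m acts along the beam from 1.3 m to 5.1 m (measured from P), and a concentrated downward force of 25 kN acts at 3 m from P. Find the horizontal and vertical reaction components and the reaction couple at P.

Resultant of the distributed load: 8.56 × 3.8 = 32.528 kN at 3.2 m from P.
ΣF_x = 0: P_x = 0.
ΣF_y = 0: P_y − 8.56·3.8 − 25 = 0 → P_y = 57.53 kN.
ΣM about P: M_P − (8.56·3.8)·3.2 − 25·3 = 0 → M_P = 179.1 kN·m.

P_x = 0, P_y = 57.53 kN, M_P = 179.1 kN·m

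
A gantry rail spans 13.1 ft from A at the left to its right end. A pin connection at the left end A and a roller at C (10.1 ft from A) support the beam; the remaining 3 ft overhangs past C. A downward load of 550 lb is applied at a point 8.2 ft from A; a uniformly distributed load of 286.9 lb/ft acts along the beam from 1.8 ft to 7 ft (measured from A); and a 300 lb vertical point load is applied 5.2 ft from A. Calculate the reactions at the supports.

A_x = 0, A_y = 1091 lb, C_y = 1251 lb

Resultant of the distributed load: 286.9 × 5.2 = 1491.88 lb at 4.4 ft from A.
Taking moments about A: C_y·10.1 − 550·8.2 − (286.9·5.2)·4.4 − 300·5.2 = 0 → C_y = 12634.272/10.1 = 1250.92 ≈ 1251 lb.
ΣF_y = 0: A_y + 1250.92 − 550 − 286.9·5.2 − 300 = 0 → A_y = 1091 lb.
ΣF_x = 0: no horizontal applied forces, so A_x = 0.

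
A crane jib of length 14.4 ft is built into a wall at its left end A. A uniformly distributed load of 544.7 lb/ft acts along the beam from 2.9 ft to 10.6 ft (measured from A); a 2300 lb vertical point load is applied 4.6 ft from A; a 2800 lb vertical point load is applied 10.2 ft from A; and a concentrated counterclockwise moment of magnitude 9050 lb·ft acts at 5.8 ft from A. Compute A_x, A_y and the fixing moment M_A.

Resultant of the distributed load: 544.7 × 7.7 = 4194.19 lb at 6.75 ft from A.
ΣF_x = 0: A_x = 0.
ΣF_y = 0: A_y − 544.7·7.7 − 2300 − 2800 = 0 → A_y = 9294 lb.
ΣM about A: M_A − (544.7·7.7)·6.75 − 2300·4.6 − 2800·10.2 + 9050 = 0 → M_A = 58400 lb·ft.

A_x = 0, A_y = 9294 lb, M_A = 58400 lb·ft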